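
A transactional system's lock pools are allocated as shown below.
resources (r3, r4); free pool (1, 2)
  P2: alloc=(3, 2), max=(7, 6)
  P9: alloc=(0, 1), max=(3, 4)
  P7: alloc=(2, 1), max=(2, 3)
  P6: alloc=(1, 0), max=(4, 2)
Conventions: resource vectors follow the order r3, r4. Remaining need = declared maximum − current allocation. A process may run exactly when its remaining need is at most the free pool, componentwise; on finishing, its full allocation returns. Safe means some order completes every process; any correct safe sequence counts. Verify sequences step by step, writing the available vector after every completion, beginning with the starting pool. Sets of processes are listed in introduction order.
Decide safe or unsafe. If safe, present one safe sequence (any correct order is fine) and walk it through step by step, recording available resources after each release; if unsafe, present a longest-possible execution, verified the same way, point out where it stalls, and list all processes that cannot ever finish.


SAFE. One safe sequence: P7, P9, P6, P2.
Key observation: P7 marks the first exact bind of the order: its need (0, 2) fits the free (1, 2) with zero slack on a requested resource.
Step-by-step check:
  pool = (1, 2)
  P7 needs (0, 2) <= (1, 2) -> finishes; pool += (2, 1) = (3, 3)
  P9 needs (3, 3) <= (3, 3) -> finishes; pool += (0, 1) = (3, 4)
  P6 needs (3, 2) <= (3, 4) -> finishes; pool += (1, 0) = (4, 4)
  P2 needs (4, 4) <= (4, 4) -> finishes; pool += (3, 2) = (7, 6)


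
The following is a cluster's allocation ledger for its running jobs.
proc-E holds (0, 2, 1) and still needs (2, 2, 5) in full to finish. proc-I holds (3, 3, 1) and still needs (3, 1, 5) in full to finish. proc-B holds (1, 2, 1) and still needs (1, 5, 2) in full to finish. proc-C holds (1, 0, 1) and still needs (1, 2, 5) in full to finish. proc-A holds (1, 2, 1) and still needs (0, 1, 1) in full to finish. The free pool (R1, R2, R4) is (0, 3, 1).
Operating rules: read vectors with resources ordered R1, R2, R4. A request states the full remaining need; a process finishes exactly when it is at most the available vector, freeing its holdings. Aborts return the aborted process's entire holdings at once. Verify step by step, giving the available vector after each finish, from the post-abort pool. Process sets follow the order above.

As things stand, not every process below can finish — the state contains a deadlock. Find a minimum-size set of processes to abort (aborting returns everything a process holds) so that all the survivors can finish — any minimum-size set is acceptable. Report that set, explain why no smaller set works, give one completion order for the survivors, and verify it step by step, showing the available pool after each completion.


Abort proc-E and proc-C.
Key observation: no ordering could ever have run proc-I before the abort of proc-E and proc-C; with (1, 2, 2) back in the pool it fits at step 3.
Minimality, checking each single-abort alternative: proc-E alone leaves proc-I blocked (short on R1 and R4); proc-I alone leaves proc-E blocked (short on R4); proc-B alone leaves proc-E blocked (short on R4); proc-C alone leaves proc-E blocked (short on R4); proc-A alone leaves proc-E blocked (short on R4).
Survivors finish in the order: proc-A, proc-B, proc-I. Verifying each step (pool after the aborts first):
  pool = (1, 5, 3)
  run proc-A (needs (0, 1, 1), free (1, 5, 3)); after release of (1, 2, 1) the pool is (2, 7, 4)
  run proc-B (needs (1, 5, 2), free (2, 7, 4)); after release of (1, 2, 1) the pool is (3, 9, 5)
  run proc-I (needs (3, 1, 5), free (3, 9, 5)); after release of (3, 3, 1) the pool is (6, 12, 6)


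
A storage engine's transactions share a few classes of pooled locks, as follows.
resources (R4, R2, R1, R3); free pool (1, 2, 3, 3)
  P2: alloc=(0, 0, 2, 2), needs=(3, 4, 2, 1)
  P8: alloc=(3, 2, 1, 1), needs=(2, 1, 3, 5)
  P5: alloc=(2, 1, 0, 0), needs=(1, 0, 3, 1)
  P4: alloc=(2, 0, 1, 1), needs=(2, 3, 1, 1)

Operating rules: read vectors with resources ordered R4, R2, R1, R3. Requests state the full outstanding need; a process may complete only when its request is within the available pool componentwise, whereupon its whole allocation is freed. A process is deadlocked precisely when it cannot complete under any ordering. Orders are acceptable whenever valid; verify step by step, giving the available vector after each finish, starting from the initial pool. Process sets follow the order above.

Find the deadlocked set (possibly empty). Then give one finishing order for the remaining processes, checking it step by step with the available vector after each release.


Deadlocked: P2 and P8.
Key observation: after P5, P4 the pool peaks at (5, 3, 4, 4), and each blocked process is short somewhere: P2 on R2; P8 on R3.
The rest can finish in the order P5, P4. Step-by-step check:
  pool = (1, 2, 3, 3)
  P5 needs (1, 0, 3, 1) <= (1, 2, 3, 3) -> finishes; pool += (2, 1, 0, 0) = (3, 3, 3, 3)
  P4 needs (2, 3, 1, 1) <= (3, 3, 3, 3) -> finishes; pool += (2, 0, 1, 1) = (5, 3, 4, 4)
The stuck group stays short no matter what:
  blocked: P2 wants (3, 4, 2, 1), pool (5, 3, 4, 4) — not enough R2
  blocked: P8 wants (2, 1, 3, 5), pool (5, 3, 4, 4) — not enough R3


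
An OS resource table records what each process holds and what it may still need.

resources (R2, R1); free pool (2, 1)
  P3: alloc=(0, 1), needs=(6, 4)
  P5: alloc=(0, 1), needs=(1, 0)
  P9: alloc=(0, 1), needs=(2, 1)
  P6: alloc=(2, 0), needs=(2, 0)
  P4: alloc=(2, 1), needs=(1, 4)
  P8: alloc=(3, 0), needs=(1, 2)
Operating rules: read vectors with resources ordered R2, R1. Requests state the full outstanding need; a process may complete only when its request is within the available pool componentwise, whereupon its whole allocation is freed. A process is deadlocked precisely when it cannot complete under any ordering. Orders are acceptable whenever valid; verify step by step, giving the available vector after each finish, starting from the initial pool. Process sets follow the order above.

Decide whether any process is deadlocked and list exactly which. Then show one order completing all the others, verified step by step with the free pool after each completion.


Deadlocked set: P3 and P4.
Key observation: even finishing P9, P5, P6, P8 leaves just (7, 3) free — too little R1 for any of the remaining processes.
A valid finishing order for the others: P9, P5, P6, P8. Check, step by step:
  pool = (2, 1)
  P9: need (2, 1) fits (2, 1); releases (0, 1), pool now (2, 2)
  P5: need (1, 0) fits (2, 2); releases (0, 1), pool now (2, 3)
  P6: need (2, 0) fits (2, 3); releases (2, 0), pool now (4, 3)
  P8: need (1, 2) fits (4, 3); releases (3, 0), pool now (7, 3)
None of the blocked processes ever fits:
  P3 cannot run: need (6, 4) vs free (7, 3) (insufficient R1)
  P4 cannot run: need (1, 4) vs free (7, 3) (insufficient R1)


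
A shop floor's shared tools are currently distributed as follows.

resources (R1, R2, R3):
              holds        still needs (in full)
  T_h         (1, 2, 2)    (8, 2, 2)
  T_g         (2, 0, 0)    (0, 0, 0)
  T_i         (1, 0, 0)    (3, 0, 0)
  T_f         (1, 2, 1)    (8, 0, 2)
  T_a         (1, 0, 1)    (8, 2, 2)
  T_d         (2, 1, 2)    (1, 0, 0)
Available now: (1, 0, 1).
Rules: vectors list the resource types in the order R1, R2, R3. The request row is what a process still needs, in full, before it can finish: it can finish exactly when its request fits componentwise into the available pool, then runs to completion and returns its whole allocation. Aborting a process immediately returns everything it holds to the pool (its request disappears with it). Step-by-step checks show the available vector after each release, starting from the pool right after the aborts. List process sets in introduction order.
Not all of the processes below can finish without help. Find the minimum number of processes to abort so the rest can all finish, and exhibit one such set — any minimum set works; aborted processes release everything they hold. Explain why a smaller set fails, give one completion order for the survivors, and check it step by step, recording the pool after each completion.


The answer: abort T_h and T_f.
Key observation: T_a could never have finished before the abort; with (2, 4, 3) returned by T_h and T_f, it fits at step 4.
Minimality, checking each single-abort alternative: T_h alone leaves T_f blocked (short on R1); T_g alone leaves T_h blocked (short on R1 and R2); T_i alone leaves T_h blocked (short on R1 and R2); T_f alone leaves T_h blocked (short on R1); T_a alone leaves T_h blocked (short on R1 and R2); T_d alone leaves T_h blocked (short on R1 and R2).
One survivor order: T_d, T_g, T_i, T_a. Walking it through (post-abort pool first):
  pool = (3, 4, 4)
  T_d needs (1, 0, 0) <= (3, 4, 4) -> finishes; pool += (2, 1, 2) = (5, 5, 6)
  T_g needs (0, 0, 0) <= (5, 5, 6) -> finishes; pool += (2, 0, 0) = (7, 5, 6)
  T_i needs (3, 0, 0) <= (7, 5, 6) -> finishes; pool += (1, 0, 0) = (8, 5, 6)
  T_a needs (8, 2, 2) <= (8, 5, 6) -> finishes; pool += (1, 0, 1) = (9, 5, 7)


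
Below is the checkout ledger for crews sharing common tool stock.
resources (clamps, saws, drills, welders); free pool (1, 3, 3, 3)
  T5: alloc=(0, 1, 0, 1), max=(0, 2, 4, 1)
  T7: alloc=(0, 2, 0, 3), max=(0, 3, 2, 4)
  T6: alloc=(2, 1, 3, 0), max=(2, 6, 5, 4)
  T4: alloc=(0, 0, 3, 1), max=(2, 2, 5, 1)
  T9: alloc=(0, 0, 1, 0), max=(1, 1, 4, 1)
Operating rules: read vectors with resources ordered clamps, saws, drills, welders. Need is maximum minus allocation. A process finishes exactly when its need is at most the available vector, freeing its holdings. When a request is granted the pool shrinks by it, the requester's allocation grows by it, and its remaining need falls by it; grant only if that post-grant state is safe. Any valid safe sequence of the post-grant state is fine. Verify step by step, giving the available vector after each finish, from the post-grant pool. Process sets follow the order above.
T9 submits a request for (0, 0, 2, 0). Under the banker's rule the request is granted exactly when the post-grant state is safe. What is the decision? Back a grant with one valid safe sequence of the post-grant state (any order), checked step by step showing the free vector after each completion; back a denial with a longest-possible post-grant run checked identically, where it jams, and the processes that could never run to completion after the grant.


GRANT. The post-grant state is safe; one safe sequence: T9, T5, T7, T6, T4.
Key observation: post-grant, (1, 3, 1, 3) remains, and an order beginning with T9 completes everyone.
Step-by-step check of the post-grant state:
  pool = (1, 3, 1, 3)
  T9 needs (1, 1, 1, 1) <= (1, 3, 1, 3) -> finishes; pool += (0, 0, 3, 0) = (1, 3, 4, 3)
  T5 needs (0, 1, 4, 0) <= (1, 3, 4, 3) -> finishes; pool += (0, 1, 0, 1) = (1, 4, 4, 4)
  T7 needs (0, 1, 2, 1) <= (1, 4, 4, 4) -> finishes; pool += (0, 2, 0, 3) = (1, 6, 4, 7)
  T6 needs (0, 5, 2, 4) <= (1, 6, 4, 7) -> finishes; pool += (2, 1, 3, 0) = (3, 7, 7, 7)
  T4 needs (2, 2, 2, 0) <= (3, 7, 7, 7) -> finishes; pool += (0, 0, 3, 1) = (3, 7, 10, 8)


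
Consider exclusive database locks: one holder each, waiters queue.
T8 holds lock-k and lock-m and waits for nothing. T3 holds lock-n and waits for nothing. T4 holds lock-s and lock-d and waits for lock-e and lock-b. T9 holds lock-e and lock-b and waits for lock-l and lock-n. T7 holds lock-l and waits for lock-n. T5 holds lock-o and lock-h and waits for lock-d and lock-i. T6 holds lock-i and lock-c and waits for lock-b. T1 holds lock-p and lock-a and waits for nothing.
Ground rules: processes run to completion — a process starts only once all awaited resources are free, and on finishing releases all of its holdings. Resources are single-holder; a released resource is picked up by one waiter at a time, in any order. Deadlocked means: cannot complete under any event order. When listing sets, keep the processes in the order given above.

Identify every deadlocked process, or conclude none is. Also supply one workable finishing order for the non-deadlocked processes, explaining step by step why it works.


The deadlocked set is empty.
Key observation: no waiting chain loops back on itself — every chain ends at a process that waits on nothing, so everyone eventually runs.
The rest can finish in the order T3, T7, T8, T9, T6, T4, T1, T5.
Walking it through:
  T3: no waits; runs immediately, freeing lock-n
  T7: everything it awaited (lock-n) is free; runs, freeing lock-l
  T8: no waits; runs immediately, freeing lock-k and lock-m
  T9: everything it awaited (lock-l and lock-n) is free; runs, freeing lock-e and lock-b
  T6: everything it awaited (lock-b) is free; runs, freeing lock-i and lock-c
  T4: everything it awaited (lock-e and lock-b) is free; runs, freeing lock-s and lock-d
  T1: no waits; runs immediately, freeing lock-p and lock-a
  T5: everything it awaited (lock-d and lock-i) is free; runs, freeing lock-o and lock-h


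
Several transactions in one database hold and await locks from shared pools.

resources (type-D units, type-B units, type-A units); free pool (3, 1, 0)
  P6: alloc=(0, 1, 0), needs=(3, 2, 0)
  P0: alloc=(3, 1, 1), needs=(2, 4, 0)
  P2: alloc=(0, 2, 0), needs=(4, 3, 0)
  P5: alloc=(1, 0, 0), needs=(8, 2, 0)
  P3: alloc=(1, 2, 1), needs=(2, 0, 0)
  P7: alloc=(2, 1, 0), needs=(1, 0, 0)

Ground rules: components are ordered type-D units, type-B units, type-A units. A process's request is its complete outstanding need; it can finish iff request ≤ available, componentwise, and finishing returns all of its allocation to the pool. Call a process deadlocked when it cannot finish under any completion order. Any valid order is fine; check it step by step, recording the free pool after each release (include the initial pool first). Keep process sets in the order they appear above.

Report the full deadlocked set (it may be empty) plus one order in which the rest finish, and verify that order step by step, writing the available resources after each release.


The deadlocked set is empty.
Key observation: beginning at P7, releases accumulate fast enough that every process eventually fits.
A valid finishing order for the others: P7, P3, P6, P0, P2, P5. Walking it through:
  pool = (3, 1, 0)
  P7: need (1, 0, 0) fits (3, 1, 0); releases (2, 1, 0), pool now (5, 2, 0)
  P3: need (2, 0, 0) fits (5, 2, 0); releases (1, 2, 1), pool now (6, 4, 1)
  P6: need (3, 2, 0) fits (6, 4, 1); releases (0, 1, 0), pool now (6, 5, 1)
  P0: need (2, 4, 0) fits (6, 5, 1); releases (3, 1, 1), pool now (9, 6, 2)
  P2: need (4, 3, 0) fits (9, 6, 2); releases (0, 2, 0), pool now (9, 8, 2)
  P5: need (8, 2, 0) fits (9, 8, 2); releases (1, 0, 0), pool now (10, 8, 2)


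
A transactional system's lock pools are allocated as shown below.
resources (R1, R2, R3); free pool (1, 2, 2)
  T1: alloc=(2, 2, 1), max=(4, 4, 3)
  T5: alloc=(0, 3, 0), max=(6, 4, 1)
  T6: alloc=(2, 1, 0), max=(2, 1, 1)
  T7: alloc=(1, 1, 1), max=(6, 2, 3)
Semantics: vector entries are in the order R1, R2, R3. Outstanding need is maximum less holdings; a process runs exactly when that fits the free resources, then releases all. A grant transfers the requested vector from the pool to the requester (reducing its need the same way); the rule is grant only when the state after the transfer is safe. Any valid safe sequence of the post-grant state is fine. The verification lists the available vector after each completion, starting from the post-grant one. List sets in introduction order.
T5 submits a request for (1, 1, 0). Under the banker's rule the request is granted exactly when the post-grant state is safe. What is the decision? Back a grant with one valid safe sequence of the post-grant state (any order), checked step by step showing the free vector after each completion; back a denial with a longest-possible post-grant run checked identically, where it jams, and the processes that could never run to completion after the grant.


DENY. Granting would leave the state unsafe.
Key observation: R1 is the bottleneck — with T6, T1 done the pool holds (4, 4, 3), short of every remaining need.
On the post-grant state, T6, T1 is a maximal run — nothing extends it. Walking it through:
  pool = (0, 1, 2)
  T6: need (0, 0, 1) fits (0, 1, 2); releases (2, 1, 0), pool now (2, 2, 2)
  T1: need (2, 2, 2) fits (2, 2, 2); releases (2, 2, 1), pool now (4, 4, 3)
  blocked: T5 wants (5, 0, 1), pool (4, 4, 3) — not enough R1
  blocked: T7 wants (5, 1, 2), pool (4, 4, 3) — not enough R1
Had the request been granted, T5 and T7 could never finish.


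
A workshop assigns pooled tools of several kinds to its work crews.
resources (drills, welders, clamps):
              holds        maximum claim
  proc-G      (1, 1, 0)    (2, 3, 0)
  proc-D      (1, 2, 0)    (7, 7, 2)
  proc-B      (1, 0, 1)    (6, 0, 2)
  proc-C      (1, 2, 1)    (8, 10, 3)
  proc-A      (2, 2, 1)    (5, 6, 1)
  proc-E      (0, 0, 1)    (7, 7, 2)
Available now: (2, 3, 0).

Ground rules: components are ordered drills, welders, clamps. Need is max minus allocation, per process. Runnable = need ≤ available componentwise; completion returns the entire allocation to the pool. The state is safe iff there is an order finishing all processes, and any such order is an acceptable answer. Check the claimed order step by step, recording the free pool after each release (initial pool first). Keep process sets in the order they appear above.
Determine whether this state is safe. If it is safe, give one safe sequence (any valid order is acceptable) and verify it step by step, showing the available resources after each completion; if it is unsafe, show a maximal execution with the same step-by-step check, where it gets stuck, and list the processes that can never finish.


SAFE. One safe sequence: proc-G, proc-A, proc-B, proc-D, proc-C, proc-E.
Key observation: proc-A is the earliest step where a requested resource binds exactly: need (3, 4, 0), pool (3, 4, 0) at its turn.
Check, step by step:
  pool = (2, 3, 0)
  proc-G: need (1, 2, 0) fits (2, 3, 0); releases (1, 1, 0), pool now (3, 4, 0)
  proc-A: need (3, 4, 0) fits (3, 4, 0); releases (2, 2, 1), pool now (5, 6, 1)
  proc-B: need (5, 0, 1) fits (5, 6, 1); releases (1, 0, 1), pool now (6, 6, 2)
  proc-D: need (6, 5, 2) fits (6, 6, 2); releases (1, 2, 0), pool now (7, 8, 2)
  proc-C: need (7, 8, 2) fits (7, 8, 2); releases (1, 2, 1), pool now (8, 10, 3)
  proc-E: need (7, 7, 1) fits (8, 10, 3); releases (0, 0, 1), pool now (8, 10, 4)


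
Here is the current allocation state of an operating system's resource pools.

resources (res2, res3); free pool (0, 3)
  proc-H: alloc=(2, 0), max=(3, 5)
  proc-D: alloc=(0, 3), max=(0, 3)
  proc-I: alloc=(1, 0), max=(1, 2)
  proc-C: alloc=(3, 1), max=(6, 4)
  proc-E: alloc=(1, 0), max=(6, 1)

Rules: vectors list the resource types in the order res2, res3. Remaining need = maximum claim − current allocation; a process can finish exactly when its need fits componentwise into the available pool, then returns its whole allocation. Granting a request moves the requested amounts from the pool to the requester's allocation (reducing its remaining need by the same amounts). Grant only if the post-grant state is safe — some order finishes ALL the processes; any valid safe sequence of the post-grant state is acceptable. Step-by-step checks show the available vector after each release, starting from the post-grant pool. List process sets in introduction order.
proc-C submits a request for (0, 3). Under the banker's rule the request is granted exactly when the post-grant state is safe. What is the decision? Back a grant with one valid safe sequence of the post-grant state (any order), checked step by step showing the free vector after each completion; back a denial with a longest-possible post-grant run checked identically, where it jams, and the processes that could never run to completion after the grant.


DENY: after the grant no complete ordering would exist.
Key observation: after proc-D, proc-I the pool peaks at (1, 3), and each blocked process is short somewhere: proc-H on res3; proc-C on res2; proc-E on res2.
After a pretend grant, a maximal execution: proc-D, proc-I — then nothing else fits. Verifying each step:
  pool = (0, 0)
  proc-D needs (0, 0) <= (0, 0) -> finishes; pool += (0, 3) = (0, 3)
  proc-I needs (0, 2) <= (0, 3) -> finishes; pool += (1, 0) = (1, 3)
  proc-H still needs (1, 5) but only (1, 3) is free — short on res3
  proc-C still needs (3, 0) but only (1, 3) is free — short on res2
  proc-E still needs (5, 1) but only (1, 3) is free — short on res2
Processes that could never finish after the grant: proc-H, proc-C and proc-E.


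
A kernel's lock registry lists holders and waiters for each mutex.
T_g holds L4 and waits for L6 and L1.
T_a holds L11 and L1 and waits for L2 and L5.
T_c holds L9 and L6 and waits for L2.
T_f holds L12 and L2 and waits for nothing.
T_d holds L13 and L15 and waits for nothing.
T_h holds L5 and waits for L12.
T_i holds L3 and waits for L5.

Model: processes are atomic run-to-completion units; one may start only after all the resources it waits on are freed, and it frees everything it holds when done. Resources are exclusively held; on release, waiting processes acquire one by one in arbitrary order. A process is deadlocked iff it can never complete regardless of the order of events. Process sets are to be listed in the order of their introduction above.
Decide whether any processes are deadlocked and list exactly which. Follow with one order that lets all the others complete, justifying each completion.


No process is deadlocked.
Key observation: the waits form no ring: some process can always run, and its releases unblock the others one by one.
One completion order for the rest: T_f, T_h, T_c, T_d, T_i, T_a, T_g.
Step-by-step check:
  T_f: no waits; runs immediately, freeing L12 and L2
  run T_h (all its waits — L12 — are resolved); releases L5
  run T_c (all its waits — L2 — are resolved); releases L9 and L6
  T_d: no waits; runs immediately, freeing L13 and L15
  run T_i (all its waits — L5 — are resolved); releases L3
  run T_a (all its waits — L2 and L5 — are resolved); releases L11 and L1
  run T_g (all its waits — L6 and L1 — are resolved); releases L4


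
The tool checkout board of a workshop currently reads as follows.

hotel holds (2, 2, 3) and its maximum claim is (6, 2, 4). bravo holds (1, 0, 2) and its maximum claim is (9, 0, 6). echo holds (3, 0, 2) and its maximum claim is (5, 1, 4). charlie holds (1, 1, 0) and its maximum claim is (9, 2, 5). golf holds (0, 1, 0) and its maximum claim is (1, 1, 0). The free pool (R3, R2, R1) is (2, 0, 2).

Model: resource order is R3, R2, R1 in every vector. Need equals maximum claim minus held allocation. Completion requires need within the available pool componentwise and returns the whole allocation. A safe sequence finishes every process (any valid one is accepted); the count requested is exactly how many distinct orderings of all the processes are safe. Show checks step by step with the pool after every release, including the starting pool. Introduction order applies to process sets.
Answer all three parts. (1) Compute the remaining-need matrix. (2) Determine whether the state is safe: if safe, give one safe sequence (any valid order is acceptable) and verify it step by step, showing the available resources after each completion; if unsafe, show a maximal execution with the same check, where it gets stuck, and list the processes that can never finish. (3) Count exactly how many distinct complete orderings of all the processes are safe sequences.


(1) Outstanding need per process (order R3, R2, R1):
  hotel: (4, 0, 1)
  bravo: (8, 0, 4)
  echo: (2, 1, 2)
  charlie: (8, 1, 5)
  golf: (1, 0, 0)
(2) UNSAFE — no complete ordering exists.
Key observation: R3 is the bottleneck — with golf, echo, hotel done the pool holds (7, 3, 7), short of every remaining need.
The run golf, echo, hotel cannot be extended any further. Check, step by step:
  pool = (2, 0, 2)
  run golf (needs (1, 0, 0), free (2, 0, 2)); after release of (0, 1, 0) the pool is (2, 1, 2)
  run echo (needs (2, 1, 2), free (2, 1, 2)); after release of (3, 0, 2) the pool is (5, 1, 4)
  run hotel (needs (4, 0, 1), free (5, 1, 4)); after release of (2, 2, 3) the pool is (7, 3, 7)
  bravo cannot run: need (8, 0, 4) vs free (7, 3, 7) (insufficient R3)
  charlie cannot run: need (8, 1, 5) vs free (7, 3, 7) (insufficient R3)
Permanently blocked: bravo and charlie.
(3) The exact count: 0 of the possible complete orderings are safe sequences.


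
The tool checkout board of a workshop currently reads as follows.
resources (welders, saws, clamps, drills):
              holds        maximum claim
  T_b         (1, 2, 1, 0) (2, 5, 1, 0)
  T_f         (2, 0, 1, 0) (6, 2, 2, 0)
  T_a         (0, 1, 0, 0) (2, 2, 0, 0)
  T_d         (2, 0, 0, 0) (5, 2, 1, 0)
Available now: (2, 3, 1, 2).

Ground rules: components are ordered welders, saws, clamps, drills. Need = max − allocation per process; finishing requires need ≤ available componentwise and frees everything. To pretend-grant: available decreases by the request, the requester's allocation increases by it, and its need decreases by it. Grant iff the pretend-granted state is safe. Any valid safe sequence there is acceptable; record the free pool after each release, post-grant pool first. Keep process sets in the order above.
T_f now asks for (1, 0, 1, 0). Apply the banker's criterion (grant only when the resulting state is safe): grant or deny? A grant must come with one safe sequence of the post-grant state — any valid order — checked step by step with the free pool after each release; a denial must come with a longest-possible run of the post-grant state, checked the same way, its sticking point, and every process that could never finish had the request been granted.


DENY — the pretend-granted state is unsafe.
Key observation: no order helps: past T_b, T_a, the free pool tops out at (2, 6, 1, 2), below what each blocked process needs in welders.
After a pretend grant, a maximal execution: T_b, T_a — then nothing else fits. Walking it through:
  pool = (1, 3, 0, 2)
  T_b: need (1, 3, 0, 0) fits (1, 3, 0, 2); releases (1, 2, 1, 0), pool now (2, 5, 1, 2)
  T_a: need (2, 1, 0, 0) fits (2, 5, 1, 2); releases (0, 1, 0, 0), pool now (2, 6, 1, 2)
  T_f still needs (3, 2, 0, 0) but only (2, 6, 1, 2) is free — short on welders
  T_d still needs (3, 2, 1, 0) but only (2, 6, 1, 2) is free — short on welders
Processes that could never finish after the grant: T_f and T_d.


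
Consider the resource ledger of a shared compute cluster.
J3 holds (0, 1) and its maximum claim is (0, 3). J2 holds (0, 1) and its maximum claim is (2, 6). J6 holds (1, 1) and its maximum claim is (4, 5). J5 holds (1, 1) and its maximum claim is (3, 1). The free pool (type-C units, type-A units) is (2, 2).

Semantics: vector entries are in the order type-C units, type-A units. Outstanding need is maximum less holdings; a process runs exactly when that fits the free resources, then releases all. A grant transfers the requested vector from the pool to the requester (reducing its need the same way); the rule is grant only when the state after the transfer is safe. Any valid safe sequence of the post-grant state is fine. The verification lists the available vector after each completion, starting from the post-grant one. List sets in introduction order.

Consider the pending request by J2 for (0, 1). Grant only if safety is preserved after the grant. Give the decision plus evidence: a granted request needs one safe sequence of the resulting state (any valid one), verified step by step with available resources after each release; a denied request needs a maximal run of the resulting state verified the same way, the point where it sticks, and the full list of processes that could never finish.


DENY. Granting would leave the state unsafe.
Key observation: J5, J3 can finish, but then (3, 3) is all there is, and the blocked group's type-A units demands exceed it.
On the post-grant state, J5, J3 is a maximal run — nothing extends it. Check, step by step:
  pool = (2, 1)
  J5: need (2, 0) fits (2, 1); releases (1, 1), pool now (3, 2)
  J3: need (0, 2) fits (3, 2); releases (0, 1), pool now (3, 3)
  blocked: J2 wants (2, 4), pool (3, 3) — not enough type-A units
  blocked: J6 wants (3, 4), pool (3, 3) — not enough type-A units
Post-grant, the permanently blocked set is J2 and J6.


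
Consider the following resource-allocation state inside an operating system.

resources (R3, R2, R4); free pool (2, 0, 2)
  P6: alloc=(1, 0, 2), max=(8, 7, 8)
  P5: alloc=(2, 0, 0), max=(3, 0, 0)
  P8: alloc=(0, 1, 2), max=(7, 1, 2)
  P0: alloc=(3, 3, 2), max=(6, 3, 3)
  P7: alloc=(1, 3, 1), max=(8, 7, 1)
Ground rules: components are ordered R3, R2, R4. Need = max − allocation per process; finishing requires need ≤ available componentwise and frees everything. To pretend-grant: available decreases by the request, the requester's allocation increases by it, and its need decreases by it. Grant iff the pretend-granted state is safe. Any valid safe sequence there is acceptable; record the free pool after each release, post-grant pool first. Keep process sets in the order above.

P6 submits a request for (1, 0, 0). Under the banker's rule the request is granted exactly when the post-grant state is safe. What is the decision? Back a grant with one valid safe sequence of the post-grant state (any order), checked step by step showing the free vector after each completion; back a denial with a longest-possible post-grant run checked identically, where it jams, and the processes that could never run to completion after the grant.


DENY — the pretend-granted state is unsafe.
Key observation: after P5, P0 the pool peaks at (6, 3, 4), and each blocked process is short somewhere: P6 on R2, R4; P8 on R3; P7 on R3, R2.
After a pretend grant, a maximal execution: P5, P0 — then nothing else fits. Walking it through:
  pool = (1, 0, 2)
  P5: need (1, 0, 0) fits (1, 0, 2); releases (2, 0, 0), pool now (3, 0, 2)
  P0: need (3, 0, 1) fits (3, 0, 2); releases (3, 3, 2), pool now (6, 3, 4)
  blocked: P6 wants (6, 7, 6), pool (6, 3, 4) — not enough R2 and R4
  blocked: P8 wants (7, 0, 0), pool (6, 3, 4) — not enough R3
  blocked: P7 wants (7, 4, 0), pool (6, 3, 4) — not enough R3 and R2
Processes that could never finish after the grant: P6, P8 and P7.


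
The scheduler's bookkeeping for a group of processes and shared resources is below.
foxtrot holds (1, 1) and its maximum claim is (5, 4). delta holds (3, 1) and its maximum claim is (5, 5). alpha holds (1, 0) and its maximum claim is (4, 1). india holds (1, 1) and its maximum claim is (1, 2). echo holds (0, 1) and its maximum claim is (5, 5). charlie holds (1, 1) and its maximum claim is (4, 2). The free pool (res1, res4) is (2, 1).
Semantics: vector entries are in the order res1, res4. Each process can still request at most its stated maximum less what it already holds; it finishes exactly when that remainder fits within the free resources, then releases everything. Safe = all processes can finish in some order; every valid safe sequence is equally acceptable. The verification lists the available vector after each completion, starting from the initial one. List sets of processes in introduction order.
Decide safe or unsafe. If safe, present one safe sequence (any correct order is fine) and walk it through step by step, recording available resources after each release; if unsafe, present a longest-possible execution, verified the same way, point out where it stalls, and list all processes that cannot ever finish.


The state is SAFE; one workable sequence: india, charlie, foxtrot, delta, echo, alpha.
Key observation: at india the run first touches a limit — (0, 1) against (2, 1), exact on a resource it actually requests.
Step-by-step check:
  pool = (2, 1)
  india needs (0, 1) <= (2, 1) -> finishes; pool += (1, 1) = (3, 2)
  charlie needs (3, 1) <= (3, 2) -> finishes; pool += (1, 1) = (4, 3)
  foxtrot needs (4, 3) <= (4, 3) -> finishes; pool += (1, 1) = (5, 4)
  delta needs (2, 4) <= (5, 4) -> finishes; pool += (3, 1) = (8, 5)
  echo needs (5, 4) <= (8, 5) -> finishes; pool += (0, 1) = (8, 6)
  alpha needs (3, 1) <= (8, 6) -> finishes; pool += (1, 0) = (9, 6)


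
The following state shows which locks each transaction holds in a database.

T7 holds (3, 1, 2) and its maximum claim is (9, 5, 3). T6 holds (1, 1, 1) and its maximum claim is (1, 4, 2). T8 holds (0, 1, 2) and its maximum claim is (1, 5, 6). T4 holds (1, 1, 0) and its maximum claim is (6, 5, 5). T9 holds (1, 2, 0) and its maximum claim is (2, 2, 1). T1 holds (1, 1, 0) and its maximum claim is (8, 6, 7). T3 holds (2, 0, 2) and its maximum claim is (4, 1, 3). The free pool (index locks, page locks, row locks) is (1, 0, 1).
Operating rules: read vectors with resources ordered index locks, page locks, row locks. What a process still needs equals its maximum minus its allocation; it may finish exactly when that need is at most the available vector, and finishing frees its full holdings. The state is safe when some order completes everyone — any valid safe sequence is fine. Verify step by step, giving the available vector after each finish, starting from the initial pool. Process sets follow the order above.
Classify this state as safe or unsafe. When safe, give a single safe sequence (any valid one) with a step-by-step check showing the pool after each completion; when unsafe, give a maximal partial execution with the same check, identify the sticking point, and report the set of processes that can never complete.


UNSAFE — no complete ordering exists.
Key observation: the wall is page locks: completing T9, T3 brings the pool only to (4, 2, 3), and all the rest need more.
Going as far as possible: T9, T3; after that, nothing fits. Step-by-step check:
  pool = (1, 0, 1)
  T9: need (1, 0, 1) fits (1, 0, 1); releases (1, 2, 0), pool now (2, 2, 1)
  T3: need (2, 1, 1) fits (2, 2, 1); releases (2, 0, 2), pool now (4, 2, 3)
  T7 cannot run: need (6, 4, 1) vs free (4, 2, 3) (insufficient index locks and page locks)
  T6 cannot run: need (0, 3, 1) vs free (4, 2, 3) (insufficient page locks)
  T8 cannot run: need (1, 4, 4) vs free (4, 2, 3) (insufficient page locks and row locks)
  T4 cannot run: need (5, 4, 5) vs free (4, 2, 3) (insufficient index locks, page locks and row locks)
  T1 cannot run: need (7, 5, 7) vs free (4, 2, 3) (insufficient index locks, page locks and row locks)
Permanently blocked: T7, T6, T8, T4 and T1.


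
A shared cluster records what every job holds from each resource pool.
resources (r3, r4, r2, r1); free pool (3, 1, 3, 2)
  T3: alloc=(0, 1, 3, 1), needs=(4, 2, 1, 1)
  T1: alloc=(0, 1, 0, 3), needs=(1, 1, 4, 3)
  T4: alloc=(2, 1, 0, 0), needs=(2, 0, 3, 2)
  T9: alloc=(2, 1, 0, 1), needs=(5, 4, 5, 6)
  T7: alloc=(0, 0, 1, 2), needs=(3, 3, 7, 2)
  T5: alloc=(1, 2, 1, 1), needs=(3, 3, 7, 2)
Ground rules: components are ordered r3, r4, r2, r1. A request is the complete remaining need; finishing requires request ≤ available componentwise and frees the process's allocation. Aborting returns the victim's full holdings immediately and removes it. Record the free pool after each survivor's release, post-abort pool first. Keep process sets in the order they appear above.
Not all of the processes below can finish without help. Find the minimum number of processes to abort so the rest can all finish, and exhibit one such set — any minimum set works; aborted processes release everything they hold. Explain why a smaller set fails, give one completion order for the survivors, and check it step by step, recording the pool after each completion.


The answer: abort T5.
Key observation: T7 could never have finished before the abort; with (1, 2, 1, 1) returned by T5, it fits at step 4.
Minimality: the empty abort set fails — the state is deadlocked as it stands.
The survivors complete as T1, T3, T4, T7, T9. Check, step by step (starting from the post-abort pool):
  pool = (4, 3, 4, 3)
  T1 needs (1, 1, 4, 3) <= (4, 3, 4, 3) -> finishes; pool += (0, 1, 0, 3) = (4, 4, 4, 6)
  T3 needs (4, 2, 1, 1) <= (4, 4, 4, 6) -> finishes; pool += (0, 1, 3, 1) = (4, 5, 7, 7)
  T4 needs (2, 0, 3, 2) <= (4, 5, 7, 7) -> finishes; pool += (2, 1, 0, 0) = (6, 6, 7, 7)
  T7 needs (3, 3, 7, 2) <= (6, 6, 7, 7) -> finishes; pool += (0, 0, 1, 2) = (6, 6, 8, 9)
  T9 needs (5, 4, 5, 6) <= (6, 6, 8, 9) -> finishes; pool += (2, 1, 0, 1) = (8, 7, 8, 10)


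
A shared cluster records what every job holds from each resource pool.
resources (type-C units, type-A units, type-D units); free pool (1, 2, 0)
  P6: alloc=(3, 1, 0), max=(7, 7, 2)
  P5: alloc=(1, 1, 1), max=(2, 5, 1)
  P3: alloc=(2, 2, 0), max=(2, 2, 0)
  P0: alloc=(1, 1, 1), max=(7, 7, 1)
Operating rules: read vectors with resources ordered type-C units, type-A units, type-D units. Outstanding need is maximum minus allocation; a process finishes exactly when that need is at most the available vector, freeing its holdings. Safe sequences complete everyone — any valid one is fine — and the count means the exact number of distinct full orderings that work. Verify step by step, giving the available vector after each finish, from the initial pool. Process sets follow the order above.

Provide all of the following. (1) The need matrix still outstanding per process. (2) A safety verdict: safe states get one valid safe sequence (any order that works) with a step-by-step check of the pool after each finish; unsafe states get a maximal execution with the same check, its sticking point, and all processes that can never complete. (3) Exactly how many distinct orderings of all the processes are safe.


(1) Need matrix, components ordered type-C units, type-A units, type-D units:
  P6: (4, 6, 2)
  P5: (1, 4, 0)
  P3: (0, 0, 0)
  P0: (6, 6, 0)
(2) UNSAFE — no complete ordering exists.
Key observation: even finishing P3, P5 leaves just (4, 5, 1) free — too little type-A units for any of the remaining processes.
The run P3, P5 cannot be extended any further. Step-by-step check:
  pool = (1, 2, 0)
  P3 needs (0, 0, 0) <= (1, 2, 0) -> finishes; pool += (2, 2, 0) = (3, 4, 0)
  P5 needs (1, 4, 0) <= (3, 4, 0) -> finishes; pool += (1, 1, 1) = (4, 5, 1)
  P6 cannot run: need (4, 6, 2) vs free (4, 5, 1) (insufficient type-A units and type-D units)
  P0 cannot run: need (6, 6, 0) vs free (4, 5, 1) (insufficient type-C units and type-A units)
Never able to finish: P6 and P0.
(3) The exact count: 0 of the possible complete orderings are safe sequences.


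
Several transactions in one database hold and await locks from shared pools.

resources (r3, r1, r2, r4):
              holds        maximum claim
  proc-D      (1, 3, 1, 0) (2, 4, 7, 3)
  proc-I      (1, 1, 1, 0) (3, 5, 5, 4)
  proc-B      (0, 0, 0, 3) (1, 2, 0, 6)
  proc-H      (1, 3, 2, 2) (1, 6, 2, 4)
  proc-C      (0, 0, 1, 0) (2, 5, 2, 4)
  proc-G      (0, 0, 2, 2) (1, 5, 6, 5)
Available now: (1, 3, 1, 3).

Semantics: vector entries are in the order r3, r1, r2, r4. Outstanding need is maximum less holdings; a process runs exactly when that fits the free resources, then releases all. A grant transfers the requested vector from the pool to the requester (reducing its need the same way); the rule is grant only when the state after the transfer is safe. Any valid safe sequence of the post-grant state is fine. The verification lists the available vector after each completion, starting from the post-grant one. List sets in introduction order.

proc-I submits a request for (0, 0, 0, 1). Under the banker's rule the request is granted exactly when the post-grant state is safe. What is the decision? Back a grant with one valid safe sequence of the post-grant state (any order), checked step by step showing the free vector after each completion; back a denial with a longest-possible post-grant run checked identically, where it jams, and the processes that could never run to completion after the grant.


GRANT: granting preserves safety; a valid post-grant sequence is proc-H, proc-C, proc-I, proc-G, proc-D, proc-B.
Key observation: even at the reduced pool (1, 3, 1, 2), proc-H fits immediately, so safety survives the grant.
Step-by-step check of the post-grant state:
  pool = (1, 3, 1, 2)
  proc-H: need (0, 3, 0, 2) fits (1, 3, 1, 2); releases (1, 3, 2, 2), pool now (2, 6, 3, 4)
  proc-C: need (2, 5, 1, 4) fits (2, 6, 3, 4); releases (0, 0, 1, 0), pool now (2, 6, 4, 4)
  proc-I: need (2, 4, 4, 3) fits (2, 6, 4, 4); releases (1, 1, 1, 1), pool now (3, 7, 5, 5)
  proc-G: need (1, 5, 4, 3) fits (3, 7, 5, 5); releases (0, 0, 2, 2), pool now (3, 7, 7, 7)
  proc-D: need (1, 1, 6, 3) fits (3, 7, 7, 7); releases (1, 3, 1, 0), pool now (4, 10, 8, 7)
  proc-B: need (1, 2, 0, 3) fits (4, 10, 8, 7); releases (0, 0, 0, 3), pool now (4, 10, 8, 10)
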